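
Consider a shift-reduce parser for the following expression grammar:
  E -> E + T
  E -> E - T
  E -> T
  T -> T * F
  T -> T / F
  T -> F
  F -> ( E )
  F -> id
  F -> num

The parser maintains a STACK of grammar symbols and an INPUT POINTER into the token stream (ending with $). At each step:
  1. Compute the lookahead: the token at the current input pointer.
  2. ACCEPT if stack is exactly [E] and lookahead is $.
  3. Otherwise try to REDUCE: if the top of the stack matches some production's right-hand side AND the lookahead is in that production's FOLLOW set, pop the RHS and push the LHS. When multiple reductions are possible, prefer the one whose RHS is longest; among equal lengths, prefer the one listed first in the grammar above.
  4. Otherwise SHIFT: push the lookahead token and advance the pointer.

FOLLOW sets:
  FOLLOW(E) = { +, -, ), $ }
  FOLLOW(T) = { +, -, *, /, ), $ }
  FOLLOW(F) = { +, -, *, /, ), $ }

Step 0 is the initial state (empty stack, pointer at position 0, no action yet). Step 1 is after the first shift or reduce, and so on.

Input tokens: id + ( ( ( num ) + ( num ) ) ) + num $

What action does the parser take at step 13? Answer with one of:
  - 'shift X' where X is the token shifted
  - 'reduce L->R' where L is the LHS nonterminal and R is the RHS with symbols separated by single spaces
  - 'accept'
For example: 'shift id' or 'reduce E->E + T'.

Answer: shift )

Derivation:
Step 1: shift id. Stack=[id] ptr=1 lookahead=+ remaining=[+ ( ( ( num ) + ( num ) ) ) + num $]
Step 2: reduce F->id. Stack=[F] ptr=1 lookahead=+ remaining=[+ ( ( ( num ) + ( num ) ) ) + num $]
Step 3: reduce T->F. Stack=[T] ptr=1 lookahead=+ remaining=[+ ( ( ( num ) + ( num ) ) ) + num $]
Step 4: reduce E->T. Stack=[E] ptr=1 lookahead=+ remaining=[+ ( ( ( num ) + ( num ) ) ) + num $]
Step 5: shift +. Stack=[E +] ptr=2 lookahead=( remaining=[( ( ( num ) + ( num ) ) ) + num $]
Step 6: shift (. Stack=[E + (] ptr=3 lookahead=( remaining=[( ( num ) + ( num ) ) ) + num $]
Step 7: shift (. Stack=[E + ( (] ptr=4 lookahead=( remaining=[( num ) + ( num ) ) ) + num $]
Step 8: shift (. Stack=[E + ( ( (] ptr=5 lookahead=num remaining=[num ) + ( num ) ) ) + num $]
Step 9: shift num. Stack=[E + ( ( ( num] ptr=6 lookahead=) remaining=[) + ( num ) ) ) + num $]
Step 10: reduce F->num. Stack=[E + ( ( ( F] ptr=6 lookahead=) remaining=[) + ( num ) ) ) + num $]
Step 11: reduce T->F. Stack=[E + ( ( ( T] ptr=6 lookahead=) remaining=[) + ( num ) ) ) + num $]
Step 12: reduce E->T. Stack=[E + ( ( ( E] ptr=6 lookahead=) remaining=[) + ( num ) ) ) + num $]
Step 13: shift ). Stack=[E + ( ( ( E )] ptr=7 lookahead=+ remaining=[+ ( num ) ) ) + num $]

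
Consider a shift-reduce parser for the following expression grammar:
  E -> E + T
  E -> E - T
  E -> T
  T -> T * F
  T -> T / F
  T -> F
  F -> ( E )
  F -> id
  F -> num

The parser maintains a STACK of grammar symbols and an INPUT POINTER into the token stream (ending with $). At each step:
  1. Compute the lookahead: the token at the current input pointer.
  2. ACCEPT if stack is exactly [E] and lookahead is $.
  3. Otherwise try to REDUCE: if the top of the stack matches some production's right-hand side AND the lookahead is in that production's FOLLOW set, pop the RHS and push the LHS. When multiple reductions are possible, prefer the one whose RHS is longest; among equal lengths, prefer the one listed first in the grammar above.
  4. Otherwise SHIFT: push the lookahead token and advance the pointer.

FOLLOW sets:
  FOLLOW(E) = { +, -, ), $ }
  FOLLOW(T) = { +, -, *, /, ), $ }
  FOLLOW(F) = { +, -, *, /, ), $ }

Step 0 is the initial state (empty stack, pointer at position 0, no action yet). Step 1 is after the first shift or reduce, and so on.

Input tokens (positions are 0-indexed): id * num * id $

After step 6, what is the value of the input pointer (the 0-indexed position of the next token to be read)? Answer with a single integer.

Answer: 3

Derivation:
Step 1: shift id. Stack=[id] ptr=1 lookahead=* remaining=[* num * id $]
Step 2: reduce F->id. Stack=[F] ptr=1 lookahead=* remaining=[* num * id $]
Step 3: reduce T->F. Stack=[T] ptr=1 lookahead=* remaining=[* num * id $]
Step 4: shift *. Stack=[T *] ptr=2 lookahead=num remaining=[num * id $]
Step 5: shift num. Stack=[T * num] ptr=3 lookahead=* remaining=[* id $]
Step 6: reduce F->num. Stack=[T * F] ptr=3 lookahead=* remaining=[* id $]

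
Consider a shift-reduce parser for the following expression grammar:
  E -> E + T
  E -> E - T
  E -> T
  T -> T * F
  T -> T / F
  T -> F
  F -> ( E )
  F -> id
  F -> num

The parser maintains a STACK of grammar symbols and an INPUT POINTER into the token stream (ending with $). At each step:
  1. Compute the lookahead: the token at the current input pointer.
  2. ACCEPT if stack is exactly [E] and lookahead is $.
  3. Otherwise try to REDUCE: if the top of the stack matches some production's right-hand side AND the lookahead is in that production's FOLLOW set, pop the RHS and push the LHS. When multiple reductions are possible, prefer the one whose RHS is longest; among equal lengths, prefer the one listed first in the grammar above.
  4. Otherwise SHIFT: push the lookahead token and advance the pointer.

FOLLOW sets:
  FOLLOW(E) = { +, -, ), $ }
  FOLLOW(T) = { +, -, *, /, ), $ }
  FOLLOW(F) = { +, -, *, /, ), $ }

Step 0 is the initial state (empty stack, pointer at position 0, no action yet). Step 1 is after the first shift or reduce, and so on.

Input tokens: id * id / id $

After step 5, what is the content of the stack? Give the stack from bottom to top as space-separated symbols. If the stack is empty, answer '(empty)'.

Answer: T * id

Derivation:
Step 1: shift id. Stack=[id] ptr=1 lookahead=* remaining=[* id / id $]
Step 2: reduce F->id. Stack=[F] ptr=1 lookahead=* remaining=[* id / id $]
Step 3: reduce T->F. Stack=[T] ptr=1 lookahead=* remaining=[* id / id $]
Step 4: shift *. Stack=[T *] ptr=2 lookahead=id remaining=[id / id $]
Step 5: shift id. Stack=[T * id] ptr=3 lookahead=/ remaining=[/ id $]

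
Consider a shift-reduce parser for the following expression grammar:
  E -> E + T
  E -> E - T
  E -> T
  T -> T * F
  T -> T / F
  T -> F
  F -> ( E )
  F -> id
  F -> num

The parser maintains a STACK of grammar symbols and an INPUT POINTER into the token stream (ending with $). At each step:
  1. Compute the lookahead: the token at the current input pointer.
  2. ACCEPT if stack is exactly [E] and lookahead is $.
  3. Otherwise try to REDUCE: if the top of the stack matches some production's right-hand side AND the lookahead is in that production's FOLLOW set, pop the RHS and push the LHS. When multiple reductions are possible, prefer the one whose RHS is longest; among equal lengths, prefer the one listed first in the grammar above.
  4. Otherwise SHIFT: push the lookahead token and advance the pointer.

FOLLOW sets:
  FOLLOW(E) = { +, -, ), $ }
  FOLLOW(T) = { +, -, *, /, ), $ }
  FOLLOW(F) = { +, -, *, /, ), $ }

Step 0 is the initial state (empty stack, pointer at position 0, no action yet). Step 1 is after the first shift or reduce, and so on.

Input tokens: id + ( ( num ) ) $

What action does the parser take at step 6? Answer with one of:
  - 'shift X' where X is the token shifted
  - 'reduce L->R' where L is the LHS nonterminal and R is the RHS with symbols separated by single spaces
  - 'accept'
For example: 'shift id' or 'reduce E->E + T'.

Answer: shift (

Derivation:
Step 1: shift id. Stack=[id] ptr=1 lookahead=+ remaining=[+ ( ( num ) ) $]
Step 2: reduce F->id. Stack=[F] ptr=1 lookahead=+ remaining=[+ ( ( num ) ) $]
Step 3: reduce T->F. Stack=[T] ptr=1 lookahead=+ remaining=[+ ( ( num ) ) $]
Step 4: reduce E->T. Stack=[E] ptr=1 lookahead=+ remaining=[+ ( ( num ) ) $]
Step 5: shift +. Stack=[E +] ptr=2 lookahead=( remaining=[( ( num ) ) $]
Step 6: shift (. Stack=[E + (] ptr=3 lookahead=( remaining=[( num ) ) $]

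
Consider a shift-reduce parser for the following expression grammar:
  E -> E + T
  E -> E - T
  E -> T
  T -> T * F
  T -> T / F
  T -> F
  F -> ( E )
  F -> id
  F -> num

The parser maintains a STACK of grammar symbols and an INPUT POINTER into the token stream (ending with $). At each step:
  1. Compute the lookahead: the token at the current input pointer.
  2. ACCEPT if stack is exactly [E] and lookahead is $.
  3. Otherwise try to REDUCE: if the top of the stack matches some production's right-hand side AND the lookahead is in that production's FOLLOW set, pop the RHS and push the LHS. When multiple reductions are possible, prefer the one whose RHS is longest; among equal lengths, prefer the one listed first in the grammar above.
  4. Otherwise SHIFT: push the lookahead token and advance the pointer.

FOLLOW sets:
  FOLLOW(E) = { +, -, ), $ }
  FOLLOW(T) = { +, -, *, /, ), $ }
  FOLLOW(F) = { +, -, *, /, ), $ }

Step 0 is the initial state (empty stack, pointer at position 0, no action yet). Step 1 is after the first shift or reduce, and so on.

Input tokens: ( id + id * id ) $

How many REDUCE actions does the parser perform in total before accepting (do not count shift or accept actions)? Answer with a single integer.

Step 1: shift (. Stack=[(] ptr=1 lookahead=id remaining=[id + id * id ) $]
Step 2: shift id. Stack=[( id] ptr=2 lookahead=+ remaining=[+ id * id ) $]
Step 3: reduce F->id. Stack=[( F] ptr=2 lookahead=+ remaining=[+ id * id ) $]
Step 4: reduce T->F. Stack=[( T] ptr=2 lookahead=+ remaining=[+ id * id ) $]
Step 5: reduce E->T. Stack=[( E] ptr=2 lookahead=+ remaining=[+ id * id ) $]
Step 6: shift +. Stack=[( E +] ptr=3 lookahead=id remaining=[id * id ) $]
Step 7: shift id. Stack=[( E + id] ptr=4 lookahead=* remaining=[* id ) $]
Step 8: reduce F->id. Stack=[( E + F] ptr=4 lookahead=* remaining=[* id ) $]
Step 9: reduce T->F. Stack=[( E + T] ptr=4 lookahead=* remaining=[* id ) $]
Step 10: shift *. Stack=[( E + T *] ptr=5 lookahead=id remaining=[id ) $]
Step 11: shift id. Stack=[( E + T * id] ptr=6 lookahead=) remaining=[) $]
Step 12: reduce F->id. Stack=[( E + T * F] ptr=6 lookahead=) remaining=[) $]
Step 13: reduce T->T * F. Stack=[( E + T] ptr=6 lookahead=) remaining=[) $]
Step 14: reduce E->E + T. Stack=[( E] ptr=6 lookahead=) remaining=[) $]
Step 15: shift ). Stack=[( E )] ptr=7 lookahead=$ remaining=[$]
Step 16: reduce F->( E ). Stack=[F] ptr=7 lookahead=$ remaining=[$]
Step 17: reduce T->F. Stack=[T] ptr=7 lookahead=$ remaining=[$]
Step 18: reduce E->T. Stack=[E] ptr=7 lookahead=$ remaining=[$]
Step 19: accept. Stack=[E] ptr=7 lookahead=$ remaining=[$]

Answer: 11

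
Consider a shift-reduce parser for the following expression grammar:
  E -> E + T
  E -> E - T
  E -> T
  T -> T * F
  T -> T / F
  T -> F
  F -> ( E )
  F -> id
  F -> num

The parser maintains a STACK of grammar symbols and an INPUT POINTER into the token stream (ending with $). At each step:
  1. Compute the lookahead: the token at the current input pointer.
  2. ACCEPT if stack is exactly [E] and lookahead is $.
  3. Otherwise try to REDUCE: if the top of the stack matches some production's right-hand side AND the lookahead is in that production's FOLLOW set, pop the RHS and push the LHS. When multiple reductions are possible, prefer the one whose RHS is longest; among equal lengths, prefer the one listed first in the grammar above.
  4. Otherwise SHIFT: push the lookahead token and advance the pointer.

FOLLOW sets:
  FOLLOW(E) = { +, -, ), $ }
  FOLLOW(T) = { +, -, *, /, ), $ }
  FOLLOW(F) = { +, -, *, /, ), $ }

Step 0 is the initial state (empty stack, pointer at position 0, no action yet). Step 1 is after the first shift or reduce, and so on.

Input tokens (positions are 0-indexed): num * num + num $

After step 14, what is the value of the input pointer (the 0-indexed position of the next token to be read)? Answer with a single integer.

Step 1: shift num. Stack=[num] ptr=1 lookahead=* remaining=[* num + num $]
Step 2: reduce F->num. Stack=[F] ptr=1 lookahead=* remaining=[* num + num $]
Step 3: reduce T->F. Stack=[T] ptr=1 lookahead=* remaining=[* num + num $]
Step 4: shift *. Stack=[T *] ptr=2 lookahead=num remaining=[num + num $]
Step 5: shift num. Stack=[T * num] ptr=3 lookahead=+ remaining=[+ num $]
Step 6: reduce F->num. Stack=[T * F] ptr=3 lookahead=+ remaining=[+ num $]
Step 7: reduce T->T * F. Stack=[T] ptr=3 lookahead=+ remaining=[+ num $]
Step 8: reduce E->T. Stack=[E] ptr=3 lookahead=+ remaining=[+ num $]
Step 9: shift +. Stack=[E +] ptr=4 lookahead=num remaining=[num $]
Step 10: shift num. Stack=[E + num] ptr=5 lookahead=$ remaining=[$]
Step 11: reduce F->num. Stack=[E + F] ptr=5 lookahead=$ remaining=[$]
Step 12: reduce T->F. Stack=[E + T] ptr=5 lookahead=$ remaining=[$]
Step 13: reduce E->E + T. Stack=[E] ptr=5 lookahead=$ remaining=[$]
Step 14: accept. Stack=[E] ptr=5 lookahead=$ remaining=[$]

Answer: 5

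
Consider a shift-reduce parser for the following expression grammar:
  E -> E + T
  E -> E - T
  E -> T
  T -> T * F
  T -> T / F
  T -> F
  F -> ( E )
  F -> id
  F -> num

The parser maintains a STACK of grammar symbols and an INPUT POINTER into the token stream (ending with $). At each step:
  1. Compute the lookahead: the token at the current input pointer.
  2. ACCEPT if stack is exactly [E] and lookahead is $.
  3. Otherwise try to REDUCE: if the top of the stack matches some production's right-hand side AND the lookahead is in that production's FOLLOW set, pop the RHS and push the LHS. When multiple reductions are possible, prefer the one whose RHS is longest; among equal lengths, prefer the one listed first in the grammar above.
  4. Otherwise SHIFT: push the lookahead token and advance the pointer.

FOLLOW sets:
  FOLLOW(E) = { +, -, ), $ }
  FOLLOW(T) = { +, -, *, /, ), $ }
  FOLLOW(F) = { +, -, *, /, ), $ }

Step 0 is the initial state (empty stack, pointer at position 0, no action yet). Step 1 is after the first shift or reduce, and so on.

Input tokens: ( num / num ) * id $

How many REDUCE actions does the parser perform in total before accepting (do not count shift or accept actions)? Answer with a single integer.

Step 1: shift (. Stack=[(] ptr=1 lookahead=num remaining=[num / num ) * id $]
Step 2: shift num. Stack=[( num] ptr=2 lookahead=/ remaining=[/ num ) * id $]
Step 3: reduce F->num. Stack=[( F] ptr=2 lookahead=/ remaining=[/ num ) * id $]
Step 4: reduce T->F. Stack=[( T] ptr=2 lookahead=/ remaining=[/ num ) * id $]
Step 5: shift /. Stack=[( T /] ptr=3 lookahead=num remaining=[num ) * id $]
Step 6: shift num. Stack=[( T / num] ptr=4 lookahead=) remaining=[) * id $]
Step 7: reduce F->num. Stack=[( T / F] ptr=4 lookahead=) remaining=[) * id $]
Step 8: reduce T->T / F. Stack=[( T] ptr=4 lookahead=) remaining=[) * id $]
Step 9: reduce E->T. Stack=[( E] ptr=4 lookahead=) remaining=[) * id $]
Step 10: shift ). Stack=[( E )] ptr=5 lookahead=* remaining=[* id $]
Step 11: reduce F->( E ). Stack=[F] ptr=5 lookahead=* remaining=[* id $]
Step 12: reduce T->F. Stack=[T] ptr=5 lookahead=* remaining=[* id $]
Step 13: shift *. Stack=[T *] ptr=6 lookahead=id remaining=[id $]
Step 14: shift id. Stack=[T * id] ptr=7 lookahead=$ remaining=[$]
Step 15: reduce F->id. Stack=[T * F] ptr=7 lookahead=$ remaining=[$]
Step 16: reduce T->T * F. Stack=[T] ptr=7 lookahead=$ remaining=[$]
Step 17: reduce E->T. Stack=[E] ptr=7 lookahead=$ remaining=[$]
Step 18: accept. Stack=[E] ptr=7 lookahead=$ remaining=[$]

Answer: 10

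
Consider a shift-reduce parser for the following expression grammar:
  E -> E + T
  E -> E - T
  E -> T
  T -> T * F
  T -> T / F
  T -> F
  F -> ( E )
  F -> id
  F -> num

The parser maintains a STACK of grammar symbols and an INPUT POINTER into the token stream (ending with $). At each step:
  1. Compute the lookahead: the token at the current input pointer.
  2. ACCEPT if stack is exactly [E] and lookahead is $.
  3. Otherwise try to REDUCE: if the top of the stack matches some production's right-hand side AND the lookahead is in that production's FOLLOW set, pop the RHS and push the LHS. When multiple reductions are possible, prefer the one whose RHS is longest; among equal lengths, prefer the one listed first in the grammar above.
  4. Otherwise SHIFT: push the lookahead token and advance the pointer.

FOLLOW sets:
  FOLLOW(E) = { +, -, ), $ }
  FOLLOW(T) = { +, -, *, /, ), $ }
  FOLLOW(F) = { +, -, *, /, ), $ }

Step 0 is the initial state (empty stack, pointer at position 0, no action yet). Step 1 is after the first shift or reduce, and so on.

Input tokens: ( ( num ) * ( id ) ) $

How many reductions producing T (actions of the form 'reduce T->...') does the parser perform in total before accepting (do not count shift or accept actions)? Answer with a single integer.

Answer: 5

Derivation:
Step 1: shift (. Stack=[(] ptr=1 lookahead=( remaining=[( num ) * ( id ) ) $]
Step 2: shift (. Stack=[( (] ptr=2 lookahead=num remaining=[num ) * ( id ) ) $]
Step 3: shift num. Stack=[( ( num] ptr=3 lookahead=) remaining=[) * ( id ) ) $]
Step 4: reduce F->num. Stack=[( ( F] ptr=3 lookahead=) remaining=[) * ( id ) ) $]
Step 5: reduce T->F. Stack=[( ( T] ptr=3 lookahead=) remaining=[) * ( id ) ) $]
Step 6: reduce E->T. Stack=[( ( E] ptr=3 lookahead=) remaining=[) * ( id ) ) $]
Step 7: shift ). Stack=[( ( E )] ptr=4 lookahead=* remaining=[* ( id ) ) $]
Step 8: reduce F->( E ). Stack=[( F] ptr=4 lookahead=* remaining=[* ( id ) ) $]
Step 9: reduce T->F. Stack=[( T] ptr=4 lookahead=* remaining=[* ( id ) ) $]
Step 10: shift *. Stack=[( T *] ptr=5 lookahead=( remaining=[( id ) ) $]
Step 11: shift (. Stack=[( T * (] ptr=6 lookahead=id remaining=[id ) ) $]
Step 12: shift id. Stack=[( T * ( id] ptr=7 lookahead=) remaining=[) ) $]
Step 13: reduce F->id. Stack=[( T * ( F] ptr=7 lookahead=) remaining=[) ) $]
Step 14: reduce T->F. Stack=[( T * ( T] ptr=7 lookahead=) remaining=[) ) $]
Step 15: reduce E->T. Stack=[( T * ( E] ptr=7 lookahead=) remaining=[) ) $]
Step 16: shift ). Stack=[( T * ( E )] ptr=8 lookahead=) remaining=[) $]
Step 17: reduce F->( E ). Stack=[( T * F] ptr=8 lookahead=) remaining=[) $]
Step 18: reduce T->T * F. Stack=[( T] ptr=8 lookahead=) remaining=[) $]
Step 19: reduce E->T. Stack=[( E] ptr=8 lookahead=) remaining=[) $]
Step 20: shift ). Stack=[( E )] ptr=9 lookahead=$ remaining=[$]
Step 21: reduce F->( E ). Stack=[F] ptr=9 lookahead=$ remaining=[$]
Step 22: reduce T->F. Stack=[T] ptr=9 lookahead=$ remaining=[$]
Step 23: reduce E->T. Stack=[E] ptr=9 lookahead=$ remaining=[$]
Step 24: accept. Stack=[E] ptr=9 lookahead=$ remaining=[$]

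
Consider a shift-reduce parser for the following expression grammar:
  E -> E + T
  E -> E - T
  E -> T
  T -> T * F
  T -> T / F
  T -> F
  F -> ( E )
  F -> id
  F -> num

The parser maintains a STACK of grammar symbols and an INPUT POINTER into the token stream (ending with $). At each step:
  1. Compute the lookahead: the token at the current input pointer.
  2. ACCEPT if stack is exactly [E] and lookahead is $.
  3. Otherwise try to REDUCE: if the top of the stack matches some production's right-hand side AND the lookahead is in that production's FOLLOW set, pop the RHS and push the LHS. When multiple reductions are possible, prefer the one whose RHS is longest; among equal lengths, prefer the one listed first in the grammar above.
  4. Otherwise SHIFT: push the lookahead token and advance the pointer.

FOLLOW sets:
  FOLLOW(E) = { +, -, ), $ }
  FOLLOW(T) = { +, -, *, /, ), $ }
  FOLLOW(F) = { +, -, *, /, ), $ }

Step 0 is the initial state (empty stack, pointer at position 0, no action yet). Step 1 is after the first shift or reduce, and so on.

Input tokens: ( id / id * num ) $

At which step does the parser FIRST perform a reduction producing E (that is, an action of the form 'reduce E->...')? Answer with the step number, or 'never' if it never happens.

Answer: 13

Derivation:
Step 1: shift (. Stack=[(] ptr=1 lookahead=id remaining=[id / id * num ) $]
Step 2: shift id. Stack=[( id] ptr=2 lookahead=/ remaining=[/ id * num ) $]
Step 3: reduce F->id. Stack=[( F] ptr=2 lookahead=/ remaining=[/ id * num ) $]
Step 4: reduce T->F. Stack=[( T] ptr=2 lookahead=/ remaining=[/ id * num ) $]
Step 5: shift /. Stack=[( T /] ptr=3 lookahead=id remaining=[id * num ) $]
Step 6: shift id. Stack=[( T / id] ptr=4 lookahead=* remaining=[* num ) $]
Step 7: reduce F->id. Stack=[( T / F] ptr=4 lookahead=* remaining=[* num ) $]
Step 8: reduce T->T / F. Stack=[( T] ptr=4 lookahead=* remaining=[* num ) $]
Step 9: shift *. Stack=[( T *] ptr=5 lookahead=num remaining=[num ) $]
Step 10: shift num. Stack=[( T * num] ptr=6 lookahead=) remaining=[) $]
Step 11: reduce F->num. Stack=[( T * F] ptr=6 lookahead=) remaining=[) $]
Step 12: reduce T->T * F. Stack=[( T] ptr=6 lookahead=) remaining=[) $]
Step 13: reduce E->T. Stack=[( E] ptr=6 lookahead=) remaining=[) $]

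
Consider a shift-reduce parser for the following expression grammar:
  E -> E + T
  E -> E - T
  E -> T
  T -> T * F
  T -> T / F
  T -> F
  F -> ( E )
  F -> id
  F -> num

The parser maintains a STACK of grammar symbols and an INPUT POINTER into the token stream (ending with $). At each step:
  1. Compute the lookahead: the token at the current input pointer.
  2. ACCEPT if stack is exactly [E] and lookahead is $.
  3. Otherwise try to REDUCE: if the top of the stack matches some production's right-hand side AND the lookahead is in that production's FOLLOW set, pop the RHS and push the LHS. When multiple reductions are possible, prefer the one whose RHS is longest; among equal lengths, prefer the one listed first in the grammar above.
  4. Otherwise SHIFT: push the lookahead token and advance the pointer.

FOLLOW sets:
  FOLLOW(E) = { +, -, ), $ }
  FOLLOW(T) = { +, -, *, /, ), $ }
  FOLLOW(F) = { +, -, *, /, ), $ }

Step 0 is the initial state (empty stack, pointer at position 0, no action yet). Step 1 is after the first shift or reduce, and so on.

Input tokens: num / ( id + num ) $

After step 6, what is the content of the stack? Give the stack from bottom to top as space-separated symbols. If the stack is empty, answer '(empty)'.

Answer: T / ( id

Derivation:
Step 1: shift num. Stack=[num] ptr=1 lookahead=/ remaining=[/ ( id + num ) $]
Step 2: reduce F->num. Stack=[F] ptr=1 lookahead=/ remaining=[/ ( id + num ) $]
Step 3: reduce T->F. Stack=[T] ptr=1 lookahead=/ remaining=[/ ( id + num ) $]
Step 4: shift /. Stack=[T /] ptr=2 lookahead=( remaining=[( id + num ) $]
Step 5: shift (. Stack=[T / (] ptr=3 lookahead=id remaining=[id + num ) $]
Step 6: shift id. Stack=[T / ( id] ptr=4 lookahead=+ remaining=[+ num ) $]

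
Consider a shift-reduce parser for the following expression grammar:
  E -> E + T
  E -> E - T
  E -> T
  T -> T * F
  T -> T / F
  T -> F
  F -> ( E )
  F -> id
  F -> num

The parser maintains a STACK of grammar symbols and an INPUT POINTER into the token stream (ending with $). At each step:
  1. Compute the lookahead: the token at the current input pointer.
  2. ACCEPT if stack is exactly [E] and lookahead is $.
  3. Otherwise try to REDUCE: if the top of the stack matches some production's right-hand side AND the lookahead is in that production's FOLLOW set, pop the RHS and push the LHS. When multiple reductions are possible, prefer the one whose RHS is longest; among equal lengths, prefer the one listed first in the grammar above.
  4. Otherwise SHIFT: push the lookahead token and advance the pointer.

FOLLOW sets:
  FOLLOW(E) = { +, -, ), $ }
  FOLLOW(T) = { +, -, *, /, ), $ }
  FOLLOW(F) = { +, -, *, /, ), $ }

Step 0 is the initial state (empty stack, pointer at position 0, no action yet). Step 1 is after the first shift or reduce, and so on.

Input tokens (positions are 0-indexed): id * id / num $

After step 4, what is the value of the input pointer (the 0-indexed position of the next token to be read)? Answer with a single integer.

Answer: 2

Derivation:
Step 1: shift id. Stack=[id] ptr=1 lookahead=* remaining=[* id / num $]
Step 2: reduce F->id. Stack=[F] ptr=1 lookahead=* remaining=[* id / num $]
Step 3: reduce T->F. Stack=[T] ptr=1 lookahead=* remaining=[* id / num $]
Step 4: shift *. Stack=[T *] ptr=2 lookahead=id remaining=[id / num $]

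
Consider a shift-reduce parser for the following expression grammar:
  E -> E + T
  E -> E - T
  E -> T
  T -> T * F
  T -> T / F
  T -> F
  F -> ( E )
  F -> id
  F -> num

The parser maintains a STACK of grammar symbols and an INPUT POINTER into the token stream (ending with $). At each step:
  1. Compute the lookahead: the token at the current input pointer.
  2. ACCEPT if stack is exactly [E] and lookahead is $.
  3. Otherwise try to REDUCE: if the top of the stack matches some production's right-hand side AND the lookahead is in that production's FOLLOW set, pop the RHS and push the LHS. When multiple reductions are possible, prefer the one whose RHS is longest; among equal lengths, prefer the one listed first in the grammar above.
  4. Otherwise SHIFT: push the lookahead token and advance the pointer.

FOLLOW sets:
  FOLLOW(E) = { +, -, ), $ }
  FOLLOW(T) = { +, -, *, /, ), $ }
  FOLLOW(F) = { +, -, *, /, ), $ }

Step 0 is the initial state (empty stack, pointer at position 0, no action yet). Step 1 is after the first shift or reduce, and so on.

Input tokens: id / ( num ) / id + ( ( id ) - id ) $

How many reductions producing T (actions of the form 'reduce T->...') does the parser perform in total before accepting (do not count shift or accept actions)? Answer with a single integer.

Step 1: shift id. Stack=[id] ptr=1 lookahead=/ remaining=[/ ( num ) / id + ( ( id ) - id ) $]
Step 2: reduce F->id. Stack=[F] ptr=1 lookahead=/ remaining=[/ ( num ) / id + ( ( id ) - id ) $]
Step 3: reduce T->F. Stack=[T] ptr=1 lookahead=/ remaining=[/ ( num ) / id + ( ( id ) - id ) $]
Step 4: shift /. Stack=[T /] ptr=2 lookahead=( remaining=[( num ) / id + ( ( id ) - id ) $]
Step 5: shift (. Stack=[T / (] ptr=3 lookahead=num remaining=[num ) / id + ( ( id ) - id ) $]
Step 6: shift num. Stack=[T / ( num] ptr=4 lookahead=) remaining=[) / id + ( ( id ) - id ) $]
Step 7: reduce F->num. Stack=[T / ( F] ptr=4 lookahead=) remaining=[) / id + ( ( id ) - id ) $]
Step 8: reduce T->F. Stack=[T / ( T] ptr=4 lookahead=) remaining=[) / id + ( ( id ) - id ) $]
Step 9: reduce E->T. Stack=[T / ( E] ptr=4 lookahead=) remaining=[) / id + ( ( id ) - id ) $]
Step 10: shift ). Stack=[T / ( E )] ptr=5 lookahead=/ remaining=[/ id + ( ( id ) - id ) $]
Step 11: reduce F->( E ). Stack=[T / F] ptr=5 lookahead=/ remaining=[/ id + ( ( id ) - id ) $]
Step 12: reduce T->T / F. Stack=[T] ptr=5 lookahead=/ remaining=[/ id + ( ( id ) - id ) $]
Step 13: shift /. Stack=[T /] ptr=6 lookahead=id remaining=[id + ( ( id ) - id ) $]
Step 14: shift id. Stack=[T / id] ptr=7 lookahead=+ remaining=[+ ( ( id ) - id ) $]
Step 15: reduce F->id. Stack=[T / F] ptr=7 lookahead=+ remaining=[+ ( ( id ) - id ) $]
Step 16: reduce T->T / F. Stack=[T] ptr=7 lookahead=+ remaining=[+ ( ( id ) - id ) $]
Step 17: reduce E->T. Stack=[E] ptr=7 lookahead=+ remaining=[+ ( ( id ) - id ) $]
Step 18: shift +. Stack=[E +] ptr=8 lookahead=( remaining=[( ( id ) - id ) $]
Step 19: shift (. Stack=[E + (] ptr=9 lookahead=( remaining=[( id ) - id ) $]
Step 20: shift (. Stack=[E + ( (] ptr=10 lookahead=id remaining=[id ) - id ) $]
Step 21: shift id. Stack=[E + ( ( id] ptr=11 lookahead=) remaining=[) - id ) $]
Step 22: reduce F->id. Stack=[E + ( ( F] ptr=11 lookahead=) remaining=[) - id ) $]
Step 23: reduce T->F. Stack=[E + ( ( T] ptr=11 lookahead=) remaining=[) - id ) $]
Step 24: reduce E->T. Stack=[E + ( ( E] ptr=11 lookahead=) remaining=[) - id ) $]
Step 25: shift ). Stack=[E + ( ( E )] ptr=12 lookahead=- remaining=[- id ) $]
Step 26: reduce F->( E ). Stack=[E + ( F] ptr=12 lookahead=- remaining=[- id ) $]
Step 27: reduce T->F. Stack=[E + ( T] ptr=12 lookahead=- remaining=[- id ) $]
Step 28: reduce E->T. Stack=[E + ( E] ptr=12 lookahead=- remaining=[- id ) $]
Step 29: shift -. Stack=[E + ( E -] ptr=13 lookahead=id remaining=[id ) $]
Step 30: shift id. Stack=[E + ( E - id] ptr=14 lookahead=) remaining=[) $]
Step 31: reduce F->id. Stack=[E + ( E - F] ptr=14 lookahead=) remaining=[) $]
Step 32: reduce T->F. Stack=[E + ( E - T] ptr=14 lookahead=) remaining=[) $]
Step 33: reduce E->E - T. Stack=[E + ( E] ptr=14 lookahead=) remaining=[) $]
Step 34: shift ). Stack=[E + ( E )] ptr=15 lookahead=$ remaining=[$]
Step 35: reduce F->( E ). Stack=[E + F] ptr=15 lookahead=$ remaining=[$]
Step 36: reduce T->F. Stack=[E + T] ptr=15 lookahead=$ remaining=[$]
Step 37: reduce E->E + T. Stack=[E] ptr=15 lookahead=$ remaining=[$]
Step 38: accept. Stack=[E] ptr=15 lookahead=$ remaining=[$]

Answer: 8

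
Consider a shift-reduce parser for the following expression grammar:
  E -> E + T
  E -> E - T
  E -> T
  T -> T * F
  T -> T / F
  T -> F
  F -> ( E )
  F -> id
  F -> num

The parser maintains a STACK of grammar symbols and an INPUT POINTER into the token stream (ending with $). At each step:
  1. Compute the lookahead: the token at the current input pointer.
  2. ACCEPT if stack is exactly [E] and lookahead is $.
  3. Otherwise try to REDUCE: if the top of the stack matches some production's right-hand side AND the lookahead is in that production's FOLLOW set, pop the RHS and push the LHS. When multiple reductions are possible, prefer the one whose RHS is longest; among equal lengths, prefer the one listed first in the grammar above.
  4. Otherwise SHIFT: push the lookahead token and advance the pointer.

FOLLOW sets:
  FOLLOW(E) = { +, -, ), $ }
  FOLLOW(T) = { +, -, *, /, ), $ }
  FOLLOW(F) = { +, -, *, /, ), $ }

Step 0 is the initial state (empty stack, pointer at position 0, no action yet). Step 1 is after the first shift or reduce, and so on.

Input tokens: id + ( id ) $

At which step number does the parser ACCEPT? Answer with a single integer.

Answer: 15

Derivation:
Step 1: shift id. Stack=[id] ptr=1 lookahead=+ remaining=[+ ( id ) $]
Step 2: reduce F->id. Stack=[F] ptr=1 lookahead=+ remaining=[+ ( id ) $]
Step 3: reduce T->F. Stack=[T] ptr=1 lookahead=+ remaining=[+ ( id ) $]
Step 4: reduce E->T. Stack=[E] ptr=1 lookahead=+ remaining=[+ ( id ) $]
Step 5: shift +. Stack=[E +] ptr=2 lookahead=( remaining=[( id ) $]
Step 6: shift (. Stack=[E + (] ptr=3 lookahead=id remaining=[id ) $]
Step 7: shift id. Stack=[E + ( id] ptr=4 lookahead=) remaining=[) $]
Step 8: reduce F->id. Stack=[E + ( F] ptr=4 lookahead=) remaining=[) $]
Step 9: reduce T->F. Stack=[E + ( T] ptr=4 lookahead=) remaining=[) $]
Step 10: reduce E->T. Stack=[E + ( E] ptr=4 lookahead=) remaining=[) $]
Step 11: shift ). Stack=[E + ( E )] ptr=5 lookahead=$ remaining=[$]
Step 12: reduce F->( E ). Stack=[E + F] ptr=5 lookahead=$ remaining=[$]
Step 13: reduce T->F. Stack=[E + T] ptr=5 lookahead=$ remaining=[$]
Step 14: reduce E->E + T. Stack=[E] ptr=5 lookahead=$ remaining=[$]
Step 15: accept. Stack=[E] ptr=5 lookahead=$ remaining=[$]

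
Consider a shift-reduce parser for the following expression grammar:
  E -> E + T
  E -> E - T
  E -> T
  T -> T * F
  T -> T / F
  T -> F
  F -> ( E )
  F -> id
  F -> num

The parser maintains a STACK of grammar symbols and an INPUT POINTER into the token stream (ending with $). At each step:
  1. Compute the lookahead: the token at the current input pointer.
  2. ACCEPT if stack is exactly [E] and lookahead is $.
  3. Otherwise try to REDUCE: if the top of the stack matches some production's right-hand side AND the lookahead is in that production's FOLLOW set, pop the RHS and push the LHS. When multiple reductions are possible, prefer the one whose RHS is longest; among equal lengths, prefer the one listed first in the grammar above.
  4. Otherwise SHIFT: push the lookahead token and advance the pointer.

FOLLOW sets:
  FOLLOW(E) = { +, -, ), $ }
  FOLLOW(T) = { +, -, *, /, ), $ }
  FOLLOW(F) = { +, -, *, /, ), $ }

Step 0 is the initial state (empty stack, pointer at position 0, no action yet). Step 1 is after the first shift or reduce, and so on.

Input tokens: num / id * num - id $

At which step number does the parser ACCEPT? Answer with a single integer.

Step 1: shift num. Stack=[num] ptr=1 lookahead=/ remaining=[/ id * num - id $]
Step 2: reduce F->num. Stack=[F] ptr=1 lookahead=/ remaining=[/ id * num - id $]
Step 3: reduce T->F. Stack=[T] ptr=1 lookahead=/ remaining=[/ id * num - id $]
Step 4: shift /. Stack=[T /] ptr=2 lookahead=id remaining=[id * num - id $]
Step 5: shift id. Stack=[T / id] ptr=3 lookahead=* remaining=[* num - id $]
Step 6: reduce F->id. Stack=[T / F] ptr=3 lookahead=* remaining=[* num - id $]
Step 7: reduce T->T / F. Stack=[T] ptr=3 lookahead=* remaining=[* num - id $]
Step 8: shift *. Stack=[T *] ptr=4 lookahead=num remaining=[num - id $]
Step 9: shift num. Stack=[T * num] ptr=5 lookahead=- remaining=[- id $]
Step 10: reduce F->num. Stack=[T * F] ptr=5 lookahead=- remaining=[- id $]
Step 11: reduce T->T * F. Stack=[T] ptr=5 lookahead=- remaining=[- id $]
Step 12: reduce E->T. Stack=[E] ptr=5 lookahead=- remaining=[- id $]
Step 13: shift -. Stack=[E -] ptr=6 lookahead=id remaining=[id $]
Step 14: shift id. Stack=[E - id] ptr=7 lookahead=$ remaining=[$]
Step 15: reduce F->id. Stack=[E - F] ptr=7 lookahead=$ remaining=[$]
Step 16: reduce T->F. Stack=[E - T] ptr=7 lookahead=$ remaining=[$]
Step 17: reduce E->E - T. Stack=[E] ptr=7 lookahead=$ remaining=[$]
Step 18: accept. Stack=[E] ptr=7 lookahead=$ remaining=[$]

Answer: 18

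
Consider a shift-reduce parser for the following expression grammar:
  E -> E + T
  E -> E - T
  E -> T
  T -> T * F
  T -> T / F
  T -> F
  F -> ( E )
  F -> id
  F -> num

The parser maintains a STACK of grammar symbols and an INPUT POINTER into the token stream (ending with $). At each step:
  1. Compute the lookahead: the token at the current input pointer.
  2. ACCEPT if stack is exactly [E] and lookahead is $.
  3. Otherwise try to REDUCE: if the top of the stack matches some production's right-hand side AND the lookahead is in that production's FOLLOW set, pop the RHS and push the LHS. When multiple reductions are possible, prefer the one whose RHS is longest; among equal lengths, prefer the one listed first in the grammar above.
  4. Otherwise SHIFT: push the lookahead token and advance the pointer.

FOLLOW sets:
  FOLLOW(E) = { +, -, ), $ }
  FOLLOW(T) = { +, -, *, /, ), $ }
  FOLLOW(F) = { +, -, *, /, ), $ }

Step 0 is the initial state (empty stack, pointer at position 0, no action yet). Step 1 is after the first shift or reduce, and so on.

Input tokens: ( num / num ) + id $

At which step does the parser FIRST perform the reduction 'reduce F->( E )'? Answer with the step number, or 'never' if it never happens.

Step 1: shift (. Stack=[(] ptr=1 lookahead=num remaining=[num / num ) + id $]
Step 2: shift num. Stack=[( num] ptr=2 lookahead=/ remaining=[/ num ) + id $]
Step 3: reduce F->num. Stack=[( F] ptr=2 lookahead=/ remaining=[/ num ) + id $]
Step 4: reduce T->F. Stack=[( T] ptr=2 lookahead=/ remaining=[/ num ) + id $]
Step 5: shift /. Stack=[( T /] ptr=3 lookahead=num remaining=[num ) + id $]
Step 6: shift num. Stack=[( T / num] ptr=4 lookahead=) remaining=[) + id $]
Step 7: reduce F->num. Stack=[( T / F] ptr=4 lookahead=) remaining=[) + id $]
Step 8: reduce T->T / F. Stack=[( T] ptr=4 lookahead=) remaining=[) + id $]
Step 9: reduce E->T. Stack=[( E] ptr=4 lookahead=) remaining=[) + id $]
Step 10: shift ). Stack=[( E )] ptr=5 lookahead=+ remaining=[+ id $]
Step 11: reduce F->( E ). Stack=[F] ptr=5 lookahead=+ remaining=[+ id $]

Answer: 11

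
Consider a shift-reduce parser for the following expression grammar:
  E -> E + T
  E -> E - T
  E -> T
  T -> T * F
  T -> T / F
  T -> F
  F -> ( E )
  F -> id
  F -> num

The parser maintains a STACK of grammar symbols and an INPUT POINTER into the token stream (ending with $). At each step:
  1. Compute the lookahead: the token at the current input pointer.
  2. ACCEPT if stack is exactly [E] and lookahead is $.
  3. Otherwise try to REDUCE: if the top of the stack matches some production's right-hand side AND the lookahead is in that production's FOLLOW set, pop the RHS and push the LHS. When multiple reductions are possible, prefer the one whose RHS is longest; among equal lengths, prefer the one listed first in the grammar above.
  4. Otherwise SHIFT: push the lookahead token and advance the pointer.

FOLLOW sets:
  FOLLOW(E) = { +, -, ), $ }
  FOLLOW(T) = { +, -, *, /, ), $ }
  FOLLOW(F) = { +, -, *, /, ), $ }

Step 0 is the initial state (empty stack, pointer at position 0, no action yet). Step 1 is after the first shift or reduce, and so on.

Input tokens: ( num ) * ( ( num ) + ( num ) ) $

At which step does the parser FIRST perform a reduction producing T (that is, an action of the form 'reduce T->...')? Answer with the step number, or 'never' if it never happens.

Step 1: shift (. Stack=[(] ptr=1 lookahead=num remaining=[num ) * ( ( num ) + ( num ) ) $]
Step 2: shift num. Stack=[( num] ptr=2 lookahead=) remaining=[) * ( ( num ) + ( num ) ) $]
Step 3: reduce F->num. Stack=[( F] ptr=2 lookahead=) remaining=[) * ( ( num ) + ( num ) ) $]
Step 4: reduce T->F. Stack=[( T] ptr=2 lookahead=) remaining=[) * ( ( num ) + ( num ) ) $]

Answer: 4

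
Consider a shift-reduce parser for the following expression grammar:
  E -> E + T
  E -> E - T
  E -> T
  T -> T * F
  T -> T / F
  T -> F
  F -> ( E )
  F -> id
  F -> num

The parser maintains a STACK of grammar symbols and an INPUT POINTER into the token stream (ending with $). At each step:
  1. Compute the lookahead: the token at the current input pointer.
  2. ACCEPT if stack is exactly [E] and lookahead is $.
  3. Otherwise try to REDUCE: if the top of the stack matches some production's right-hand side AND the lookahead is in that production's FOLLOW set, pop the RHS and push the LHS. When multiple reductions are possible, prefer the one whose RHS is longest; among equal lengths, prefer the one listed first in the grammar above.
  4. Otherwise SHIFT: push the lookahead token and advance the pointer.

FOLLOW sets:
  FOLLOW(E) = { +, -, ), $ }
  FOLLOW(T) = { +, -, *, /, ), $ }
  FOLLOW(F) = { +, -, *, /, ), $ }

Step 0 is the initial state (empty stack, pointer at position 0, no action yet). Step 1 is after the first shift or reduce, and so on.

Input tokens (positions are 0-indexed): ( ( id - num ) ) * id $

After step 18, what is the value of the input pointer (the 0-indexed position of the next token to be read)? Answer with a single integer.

Answer: 7

Derivation:
Step 1: shift (. Stack=[(] ptr=1 lookahead=( remaining=[( id - num ) ) * id $]
Step 2: shift (. Stack=[( (] ptr=2 lookahead=id remaining=[id - num ) ) * id $]
Step 3: shift id. Stack=[( ( id] ptr=3 lookahead=- remaining=[- num ) ) * id $]
Step 4: reduce F->id. Stack=[( ( F] ptr=3 lookahead=- remaining=[- num ) ) * id $]
Step 5: reduce T->F. Stack=[( ( T] ptr=3 lookahead=- remaining=[- num ) ) * id $]
Step 6: reduce E->T. Stack=[( ( E] ptr=3 lookahead=- remaining=[- num ) ) * id $]
Step 7: shift -. Stack=[( ( E -] ptr=4 lookahead=num remaining=[num ) ) * id $]
Step 8: shift num. Stack=[( ( E - num] ptr=5 lookahead=) remaining=[) ) * id $]
Step 9: reduce F->num. Stack=[( ( E - F] ptr=5 lookahead=) remaining=[) ) * id $]
Step 10: reduce T->F. Stack=[( ( E - T] ptr=5 lookahead=) remaining=[) ) * id $]
Step 11: reduce E->E - T. Stack=[( ( E] ptr=5 lookahead=) remaining=[) ) * id $]
Step 12: shift ). Stack=[( ( E )] ptr=6 lookahead=) remaining=[) * id $]
Step 13: reduce F->( E ). Stack=[( F] ptr=6 lookahead=) remaining=[) * id $]
Step 14: reduce T->F. Stack=[( T] ptr=6 lookahead=) remaining=[) * id $]
Step 15: reduce E->T. Stack=[( E] ptr=6 lookahead=) remaining=[) * id $]
Step 16: shift ). Stack=[( E )] ptr=7 lookahead=* remaining=[* id $]
Step 17: reduce F->( E ). Stack=[F] ptr=7 lookahead=* remaining=[* id $]
Step 18: reduce T->F. Stack=[T] ptr=7 lookahead=* remaining=[* id $]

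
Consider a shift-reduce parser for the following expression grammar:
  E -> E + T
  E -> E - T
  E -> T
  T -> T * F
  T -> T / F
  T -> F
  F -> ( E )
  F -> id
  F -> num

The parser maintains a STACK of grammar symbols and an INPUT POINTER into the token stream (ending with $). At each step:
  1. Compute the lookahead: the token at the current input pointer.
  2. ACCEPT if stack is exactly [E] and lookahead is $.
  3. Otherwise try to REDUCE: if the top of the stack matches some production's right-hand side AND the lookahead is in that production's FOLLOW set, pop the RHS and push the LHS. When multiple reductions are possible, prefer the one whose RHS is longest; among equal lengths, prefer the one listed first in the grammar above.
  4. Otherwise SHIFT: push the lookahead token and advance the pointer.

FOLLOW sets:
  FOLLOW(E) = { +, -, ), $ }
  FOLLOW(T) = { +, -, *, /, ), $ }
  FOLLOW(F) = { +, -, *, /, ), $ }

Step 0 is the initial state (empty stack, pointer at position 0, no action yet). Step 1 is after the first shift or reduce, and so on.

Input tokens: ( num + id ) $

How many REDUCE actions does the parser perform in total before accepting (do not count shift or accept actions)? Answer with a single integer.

Step 1: shift (. Stack=[(] ptr=1 lookahead=num remaining=[num + id ) $]
Step 2: shift num. Stack=[( num] ptr=2 lookahead=+ remaining=[+ id ) $]
Step 3: reduce F->num. Stack=[( F] ptr=2 lookahead=+ remaining=[+ id ) $]
Step 4: reduce T->F. Stack=[( T] ptr=2 lookahead=+ remaining=[+ id ) $]
Step 5: reduce E->T. Stack=[( E] ptr=2 lookahead=+ remaining=[+ id ) $]
Step 6: shift +. Stack=[( E +] ptr=3 lookahead=id remaining=[id ) $]
Step 7: shift id. Stack=[( E + id] ptr=4 lookahead=) remaining=[) $]
Step 8: reduce F->id. Stack=[( E + F] ptr=4 lookahead=) remaining=[) $]
Step 9: reduce T->F. Stack=[( E + T] ptr=4 lookahead=) remaining=[) $]
Step 10: reduce E->E + T. Stack=[( E] ptr=4 lookahead=) remaining=[) $]
Step 11: shift ). Stack=[( E )] ptr=5 lookahead=$ remaining=[$]
Step 12: reduce F->( E ). Stack=[F] ptr=5 lookahead=$ remaining=[$]
Step 13: reduce T->F. Stack=[T] ptr=5 lookahead=$ remaining=[$]
Step 14: reduce E->T. Stack=[E] ptr=5 lookahead=$ remaining=[$]
Step 15: accept. Stack=[E] ptr=5 lookahead=$ remaining=[$]

Answer: 9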